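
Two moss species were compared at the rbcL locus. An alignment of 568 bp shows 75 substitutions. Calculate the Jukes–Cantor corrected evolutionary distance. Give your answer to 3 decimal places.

0.145

p = 75/568 ≈ 0.132042.
d = −(3/4) ln(1 − 4p/3) = −0.75 ln(1 − 0.176056) = −0.75 ln(0.823944)
  = −0.75 × (-0.193653) = 0.145240 substitutions/site.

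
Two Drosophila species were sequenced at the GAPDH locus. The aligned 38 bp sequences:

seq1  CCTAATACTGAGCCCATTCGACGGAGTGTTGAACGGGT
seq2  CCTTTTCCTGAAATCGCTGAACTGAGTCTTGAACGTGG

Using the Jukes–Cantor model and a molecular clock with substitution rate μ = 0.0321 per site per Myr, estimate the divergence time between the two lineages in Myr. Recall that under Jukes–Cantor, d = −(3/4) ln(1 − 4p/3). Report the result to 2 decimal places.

7.89

The sequences differ at 14 of 38 sites, so p = 14/38 ≈ 0.368421.
d = −(3/4) ln(1 − 4p/3) = −0.75 ln(1 − 0.491228) = −0.75 ln(0.508772)
  = −0.75 × (-0.675755) = 0.506816 substitutions/site.
Under a molecular clock d = 2μt, so t = d/(2μ) = 0.506816 / (2 × 0.0321) = 7.89 Myr.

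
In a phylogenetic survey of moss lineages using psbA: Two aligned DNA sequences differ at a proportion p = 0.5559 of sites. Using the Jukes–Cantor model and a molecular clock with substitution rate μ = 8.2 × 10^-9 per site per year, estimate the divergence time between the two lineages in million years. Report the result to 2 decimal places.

d = −(3/4) ln(1 − 4p/3) = −0.75 ln(1 − 0.7412) = −0.75 ln(0.2588)
  = −0.75 × (-1.351700) = 1.013775 substitutions/site.
Under a molecular clock d = 2μt, so t = d/(2μ) = 1.013775 / (2 × 8.2 × 10^-9) = 61.82 million years.

61.82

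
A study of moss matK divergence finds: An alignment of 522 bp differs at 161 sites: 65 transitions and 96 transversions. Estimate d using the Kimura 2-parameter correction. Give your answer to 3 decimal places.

P = 65/522 ≈ 0.124521 and Q = 96/522 ≈ 0.183908.
Under the Kimura two-parameter model, d = −½ ln(1 − 2P − Q) − ¼ ln(1 − 2Q).
1 − 2P − Q = 0.56705, giving −½ ln(0.56705) = 0.283654.
1 − 2Q = 0.632184, giving −¼ ln(0.632184) = 0.114644.
d = 0.283654 + 0.114644 = 0.398298.

0.398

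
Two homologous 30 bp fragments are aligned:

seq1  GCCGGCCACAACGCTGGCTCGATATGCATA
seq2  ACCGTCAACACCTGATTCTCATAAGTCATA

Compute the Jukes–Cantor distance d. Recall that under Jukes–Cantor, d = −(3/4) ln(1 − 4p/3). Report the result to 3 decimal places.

The sequences differ at 14 of 30 sites, so p = 14/30 ≈ 0.466667.
d = −(3/4) ln(1 − 4p/3) = −0.75 ln(1 − 0.622223) = −0.75 ln(0.377777)
  = −0.75 × (-0.973451) = 0.730088 substitutions/site.

0.730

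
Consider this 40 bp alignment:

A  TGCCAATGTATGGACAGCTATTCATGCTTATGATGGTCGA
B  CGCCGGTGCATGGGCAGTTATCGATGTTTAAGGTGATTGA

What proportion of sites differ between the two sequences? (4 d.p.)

0.3250

The sequences differ at 13 of 40 positions.
p = 13/40 = 0.3250.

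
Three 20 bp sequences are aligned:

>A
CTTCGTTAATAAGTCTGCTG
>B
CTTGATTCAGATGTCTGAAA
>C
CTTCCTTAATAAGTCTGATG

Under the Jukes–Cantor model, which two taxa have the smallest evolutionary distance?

A and C

A–B: 8/20 differ, p = 0.400, d = 0.572.
A–C: 2/20 differ, p = 0.100, d = 0.107.
B–C: 7/20 differ, p = 0.350, d = 0.471.
The smallest distance is between A and C.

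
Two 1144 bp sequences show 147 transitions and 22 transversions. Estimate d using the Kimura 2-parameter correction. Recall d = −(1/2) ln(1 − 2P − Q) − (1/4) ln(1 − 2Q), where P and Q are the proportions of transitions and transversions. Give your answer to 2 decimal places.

0.17

P = 147/1144 ≈ 0.128497 and Q = 22/1144 ≈ 0.019231.
Under the Kimura two-parameter model, d = −½ ln(1 − 2P − Q) − ¼ ln(1 − 2Q).
1 − 2P − Q = 0.723775, giving −½ ln(0.723775) = 0.161637.
1 − 2Q = 0.961538, giving −¼ ln(0.961538) = 0.009805.
d = 0.161637 + 0.009805 = 0.171442.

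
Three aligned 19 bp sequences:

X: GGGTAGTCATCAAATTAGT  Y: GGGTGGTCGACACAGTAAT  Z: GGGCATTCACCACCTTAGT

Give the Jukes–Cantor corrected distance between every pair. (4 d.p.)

d(X,Y) = 0.4099, d(X,Z) = 0.3241, d(Y,Z) = 0.6181

X–Y: 6/19 sites differ → p ≈ 0.315789, d = −0.75 ln(1 − 0.421052) = 0.409907 ≈ 0.4099.
X–Z: 5/19 sites differ → p ≈ 0.263158, d = −0.75 ln(1 − 0.350877) = 0.324100 ≈ 0.3241.
Y–Z: 8/19 sites differ → p ≈ 0.421053, d = −0.75 ln(1 − 0.561404) = 0.618132 ≈ 0.6181.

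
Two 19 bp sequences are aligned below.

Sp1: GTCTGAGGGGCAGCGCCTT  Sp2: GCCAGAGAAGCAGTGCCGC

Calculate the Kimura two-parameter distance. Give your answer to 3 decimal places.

0.558

Of 19 sites, 5 differences are transitions and 2 are transversions, so P = 5/19 ≈ 0.263158 and Q = 2/19 ≈ 0.105263.
Under the Kimura two-parameter model, d = −½ ln(1 − 2P − Q) − ¼ ln(1 − 2Q).
1 − 2P − Q = 0.368421, giving −½ ln(0.368421) = 0.499264.
1 − 2Q = 0.789474, giving −¼ ln(0.789474) = 0.059097.
d = 0.499264 + 0.059097 = 0.558361.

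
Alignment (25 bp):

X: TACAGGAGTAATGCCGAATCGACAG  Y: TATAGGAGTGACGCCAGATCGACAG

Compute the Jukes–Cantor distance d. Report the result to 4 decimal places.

The sequences differ at 5 of 25 sites (3, 10, 12, 16, 17), so p = 5/25 = 0.2.
d = −(3/4) ln(1 − 4p/3) = −0.75 ln(1 − 0.266667) = −0.75 ln(0.733333)
  = −0.75 × (-0.310155) = 0.232616 substitutions/site.

0.2326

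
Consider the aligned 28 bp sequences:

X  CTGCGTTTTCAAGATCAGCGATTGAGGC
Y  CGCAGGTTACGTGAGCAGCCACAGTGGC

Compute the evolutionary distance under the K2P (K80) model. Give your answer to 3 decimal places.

0.660

Of 28 sites, 2 differences are transitions and 10 are transversions, so P = 2/28 ≈ 0.071429 and Q = 10/28 ≈ 0.357143.
Under the Kimura two-parameter model, d = −½ ln(1 − 2P − Q) − ¼ ln(1 − 2Q).
1 − 2P − Q = 0.499999, giving −½ ln(0.499999) = 0.346575.
1 − 2Q = 0.285714, giving −¼ ln(0.285714) = 0.313191.
d = 0.346575 + 0.313191 = 0.659766.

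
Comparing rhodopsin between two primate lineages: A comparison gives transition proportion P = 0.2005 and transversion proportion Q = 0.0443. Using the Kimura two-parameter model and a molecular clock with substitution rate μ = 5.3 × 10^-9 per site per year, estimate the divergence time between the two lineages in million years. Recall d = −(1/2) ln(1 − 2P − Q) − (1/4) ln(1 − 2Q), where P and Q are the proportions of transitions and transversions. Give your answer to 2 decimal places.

29.99

Under the Kimura two-parameter model, d = −½ ln(1 − 2P − Q) − ¼ ln(1 − 2Q).
1 − 2P − Q = 0.5547, giving −½ ln(0.5547) = 0.294664.
1 − 2Q = 0.9114, giving −¼ ln(0.9114) = 0.023193.
d = 0.294664 + 0.023193 = 0.317857.
Under a molecular clock d = 2μt, so t = d/(2μ) = 0.317857 / (2 × 5.3 × 10^-9) = 29.99 million years.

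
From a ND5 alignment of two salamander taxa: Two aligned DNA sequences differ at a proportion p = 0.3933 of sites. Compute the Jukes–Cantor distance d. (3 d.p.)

d = −(3/4) ln(1 − 4p/3) = −0.75 ln(1 − 0.5244) = −0.75 ln(0.4756)
  = −0.75 × (-0.743178) = 0.557384 substitutions/site.

0.557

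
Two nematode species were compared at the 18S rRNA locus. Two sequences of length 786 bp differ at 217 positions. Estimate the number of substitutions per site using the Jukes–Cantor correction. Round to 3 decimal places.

p = 217/786 ≈ 0.276081.
d = −(3/4) ln(1 − 4p/3) = −0.75 ln(1 − 0.368108) = −0.75 ln(0.631892)
  = −0.75 × (-0.459037) = 0.344278 substitutions/site.

0.344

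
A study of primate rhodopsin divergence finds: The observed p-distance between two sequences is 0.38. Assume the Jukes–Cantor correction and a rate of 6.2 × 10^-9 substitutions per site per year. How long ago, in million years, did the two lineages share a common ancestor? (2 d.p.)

d = −(3/4) ln(1 − 4p/3) = −0.75 ln(1 − 0.506667) = −0.75 ln(0.493333)
  = −0.75 × (-0.706571) = 0.529928 substitutions/site.
Under a molecular clock d = 2μt, so t = d/(2μ) = 0.529928 / (2 × 6.2 × 10^-9) = 42.74 million years.

42.74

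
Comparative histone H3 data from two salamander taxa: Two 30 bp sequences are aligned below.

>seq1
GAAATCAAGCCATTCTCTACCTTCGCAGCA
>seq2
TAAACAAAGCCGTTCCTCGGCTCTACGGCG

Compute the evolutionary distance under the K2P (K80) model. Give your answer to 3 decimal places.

0.952

Of 30 sites, 11 differences are transitions and 3 are transversions, so P = 11/30 ≈ 0.366667 and Q = 3/30 = 0.1.
Under the Kimura two-parameter model, d = −½ ln(1 − 2P − Q) − ¼ ln(1 − 2Q).
1 − 2P − Q = 0.166666, giving −½ ln(0.166666) = 0.895882.
1 − 2Q = 0.8, giving −¼ ln(0.8) = 0.055786.
d = 0.895882 + 0.055786 = 0.951668.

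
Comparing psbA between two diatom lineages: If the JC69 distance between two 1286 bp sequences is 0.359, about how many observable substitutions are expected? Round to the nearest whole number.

367

Invert JC69: p = (3/4)(1 − e^(−4d/3)) = 0.75 × (1 − e^(-0.478667)) = 0.75 × (1 − 0.619609) = 0.285293.
Expected differing sites = pL ≈ 0.285293 × 1286 = 366.886798 ≈ 367.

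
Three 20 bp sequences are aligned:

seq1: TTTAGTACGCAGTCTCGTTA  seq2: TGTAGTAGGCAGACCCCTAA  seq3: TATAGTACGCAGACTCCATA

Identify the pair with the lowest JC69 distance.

seq1 and seq3

seq1–seq2: 6/20 differ, p = 0.300, d = 0.383.
seq1–seq3: 4/20 differ, p = 0.200, d = 0.233.
seq2–seq3: 5/20 differ, p = 0.250, d = 0.304.
The smallest distance is between seq1 and seq3.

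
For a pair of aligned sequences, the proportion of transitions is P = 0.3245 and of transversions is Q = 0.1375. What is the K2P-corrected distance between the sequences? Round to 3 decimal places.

Under the Kimura two-parameter model, d = −½ ln(1 − 2P − Q) − ¼ ln(1 − 2Q).
1 − 2P − Q = 0.2135, giving −½ ln(0.2135) = 0.772059.
1 − 2Q = 0.725, giving −¼ ln(0.725) = 0.080396.
d = 0.772059 + 0.080396 = 0.852455.

0.852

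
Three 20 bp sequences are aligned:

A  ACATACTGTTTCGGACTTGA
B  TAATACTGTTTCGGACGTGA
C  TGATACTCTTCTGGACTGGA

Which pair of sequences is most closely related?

A–B: 3/20 differ, p = 0.150, d = 0.167.
A–C: 6/20 differ, p = 0.300, d = 0.383.
B–C: 6/20 differ, p = 0.300, d = 0.383.
The smallest distance is between A and B.

A and B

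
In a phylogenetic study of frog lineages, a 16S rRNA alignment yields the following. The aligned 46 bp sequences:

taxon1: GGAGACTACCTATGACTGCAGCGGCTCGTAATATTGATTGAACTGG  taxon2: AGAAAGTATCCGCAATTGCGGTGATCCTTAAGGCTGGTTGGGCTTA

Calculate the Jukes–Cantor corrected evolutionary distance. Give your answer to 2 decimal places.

The sequences differ at 23 of 46 sites, so p = 23/46 = 0.5.
d = −(3/4) ln(1 − 4p/3) = −0.75 ln(1 − 0.666667) = −0.75 ln(0.333333)
  = −0.75 × (-1.098613) = 0.823960 substitutions/site.

0.82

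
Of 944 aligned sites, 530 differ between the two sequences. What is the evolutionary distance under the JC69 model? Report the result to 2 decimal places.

p = 530/944 ≈ 0.561441.
d = −(3/4) ln(1 − 4p/3) = −0.75 ln(1 − 0.748588) = −0.75 ln(0.251412)
  = −0.75 × (-1.380662) = 1.035497 substitutions/site.

1.04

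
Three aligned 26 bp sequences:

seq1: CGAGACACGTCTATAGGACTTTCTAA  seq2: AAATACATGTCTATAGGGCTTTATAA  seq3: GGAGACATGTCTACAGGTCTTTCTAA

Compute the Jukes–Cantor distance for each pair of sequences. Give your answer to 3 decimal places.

d(seq1,seq2) = 0.276, d(seq1,seq3) = 0.172, d(seq2,seq3) = 0.276

seq1–seq2: 6/26 sites differ → p ≈ 0.230769, d = −0.75 ln(1 − 0.307692) = 0.275793 ≈ 0.276.
seq1–seq3: 4/26 sites differ → p ≈ 0.153846, d = −0.75 ln(1 − 0.205128) = 0.172181 ≈ 0.172.
seq2–seq3: 6/26 sites differ → p ≈ 0.230769, d = −0.75 ln(1 − 0.307692) = 0.275793 ≈ 0.276.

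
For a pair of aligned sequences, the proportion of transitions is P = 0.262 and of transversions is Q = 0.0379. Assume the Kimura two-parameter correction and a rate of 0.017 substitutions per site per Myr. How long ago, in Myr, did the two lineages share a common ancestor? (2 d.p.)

Under the Kimura two-parameter model, d = −½ ln(1 − 2P − Q) − ¼ ln(1 − 2Q).
1 − 2P − Q = 0.4381, giving −½ ln(0.4381) = 0.412654.
1 − 2Q = 0.9242, giving −¼ ln(0.9242) = 0.019707.
d = 0.412654 + 0.019707 = 0.432361.
Under a molecular clock d = 2μt, so t = d/(2μ) = 0.432361 / (2 × 0.017) = 12.72 Myr.

12.72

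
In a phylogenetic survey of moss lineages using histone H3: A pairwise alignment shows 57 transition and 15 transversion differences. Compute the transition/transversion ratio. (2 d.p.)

3.80

R = 57/15 = 3.80.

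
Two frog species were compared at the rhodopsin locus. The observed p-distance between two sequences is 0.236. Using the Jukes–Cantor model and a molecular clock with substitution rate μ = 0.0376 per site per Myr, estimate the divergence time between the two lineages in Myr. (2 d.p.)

d = −(3/4) ln(1 − 4p/3) = −0.75 ln(1 − 0.314667) = −0.75 ln(0.685333)
  = −0.75 × (-0.377850) = 0.283388 substitutions/site.
Under a molecular clock d = 2μt, so t = d/(2μ) = 0.283388 / (2 × 0.0376) = 3.77 Myr.

3.77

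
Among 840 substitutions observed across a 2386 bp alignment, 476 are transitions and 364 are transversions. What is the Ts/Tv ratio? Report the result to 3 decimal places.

1.308

R = 476/364 = 1.307692… ≈ 1.308 (to 3 d.p.).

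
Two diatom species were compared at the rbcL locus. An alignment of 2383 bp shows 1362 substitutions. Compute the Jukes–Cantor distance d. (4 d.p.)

1.0768

p = 1362/2383 ≈ 0.571548.
d = −(3/4) ln(1 − 4p/3) = −0.75 ln(1 − 0.762064) = −0.75 ln(0.237936)
  = −0.75 × (-1.435754) = 1.076816 substitutions/site.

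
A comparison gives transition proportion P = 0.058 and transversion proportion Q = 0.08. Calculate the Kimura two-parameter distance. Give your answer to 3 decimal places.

0.153

Under the Kimura two-parameter model, d = −½ ln(1 − 2P − Q) − ¼ ln(1 − 2Q).
1 − 2P − Q = 0.804, giving −½ ln(0.804) = 0.109078.
1 − 2Q = 0.84, giving −¼ ln(0.84) = 0.043588.
d = 0.109078 + 0.043588 = 0.152666.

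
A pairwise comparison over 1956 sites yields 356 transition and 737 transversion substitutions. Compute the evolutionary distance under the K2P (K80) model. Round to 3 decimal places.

1.025

P = 356/1956 ≈ 0.182004 and Q = 737/1956 ≈ 0.376789.
Under the Kimura two-parameter model, d = −½ ln(1 − 2P − Q) − ¼ ln(1 − 2Q).
1 − 2P − Q = 0.259203, giving −½ ln(0.259203) = 0.675072.
1 − 2Q = 0.246422, giving −¼ ln(0.246422) = 0.350177.
d = 0.675072 + 0.350177 = 1.025249.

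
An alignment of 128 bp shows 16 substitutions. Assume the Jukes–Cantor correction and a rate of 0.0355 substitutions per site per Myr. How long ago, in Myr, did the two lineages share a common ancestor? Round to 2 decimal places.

1.93

p = 16/128 = 0.125.
d = −(3/4) ln(1 − 4p/3) = −0.75 ln(1 − 0.166667) = −0.75 ln(0.833333)
  = −0.75 × (-0.182322) = 0.136742 substitutions/site.
Under a molecular clock d = 2μt, so t = d/(2μ) = 0.136742 / (2 × 0.0355) = 1.93 Myr.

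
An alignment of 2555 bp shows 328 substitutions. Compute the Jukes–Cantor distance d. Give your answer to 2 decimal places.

p = 328/2555 ≈ 0.128376.
d = −(3/4) ln(1 − 4p/3) = −0.75 ln(1 − 0.171168) = −0.75 ln(0.828832)
  = −0.75 × (-0.187738) = 0.140804 substitutions/site.

0.14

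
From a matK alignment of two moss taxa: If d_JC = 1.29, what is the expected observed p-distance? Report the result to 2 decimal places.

0.62

p = (3/4)(1 − e^(−4d/3)) = 0.75 × (1 − e^(-1.72)) = 0.75 × (1 − 0.179066) = 0.615701.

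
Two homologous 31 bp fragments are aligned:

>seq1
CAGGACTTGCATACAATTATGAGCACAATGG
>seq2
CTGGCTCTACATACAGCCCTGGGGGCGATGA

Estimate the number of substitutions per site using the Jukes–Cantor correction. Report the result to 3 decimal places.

The sequences differ at 14 of 31 sites, so p = 14/31 ≈ 0.451613.
d = −(3/4) ln(1 − 4p/3) = −0.75 ln(1 − 0.602151) = −0.75 ln(0.397849)
  = −0.75 × (-0.921683) = 0.691262 substitutions/site.

0.691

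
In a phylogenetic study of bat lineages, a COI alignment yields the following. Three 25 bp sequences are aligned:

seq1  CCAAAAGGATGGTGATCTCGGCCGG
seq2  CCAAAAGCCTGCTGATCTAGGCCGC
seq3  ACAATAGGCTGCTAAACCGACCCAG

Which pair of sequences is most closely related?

seq1 and seq2

seq1–seq2: 5/25 differ, p = 0.200, d = 0.233.
seq1–seq3: 11/25 differ, p = 0.440, d = 0.663.
seq2–seq3: 11/25 differ, p = 0.440, d = 0.663.
The smallest distance is between seq1 and seq2.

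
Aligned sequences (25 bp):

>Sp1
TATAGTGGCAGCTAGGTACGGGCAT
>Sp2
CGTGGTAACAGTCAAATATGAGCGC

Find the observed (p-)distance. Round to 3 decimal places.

The sequences differ at 13 of 25 positions.
p = 13/25 = 0.520.

0.520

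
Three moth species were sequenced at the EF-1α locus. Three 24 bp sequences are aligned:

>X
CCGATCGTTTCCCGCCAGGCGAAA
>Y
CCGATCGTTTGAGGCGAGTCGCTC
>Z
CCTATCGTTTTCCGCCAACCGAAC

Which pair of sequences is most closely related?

X–Y: 8/24 differ, p = 0.333, d = 0.441.
X–Z: 5/24 differ, p = 0.208, d = 0.244.
Y–Z: 9/24 differ, p = 0.375, d = 0.520.
The smallest distance is between X and Z.

X and Z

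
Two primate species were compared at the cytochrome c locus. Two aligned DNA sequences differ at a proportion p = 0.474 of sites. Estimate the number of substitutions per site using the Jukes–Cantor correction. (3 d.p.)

0.750

d = −(3/4) ln(1 − 4p/3) = −0.75 ln(1 − 0.632) = −0.75 ln(0.368)
  = −0.75 × (-0.999672) = 0.749754 substitutions/site.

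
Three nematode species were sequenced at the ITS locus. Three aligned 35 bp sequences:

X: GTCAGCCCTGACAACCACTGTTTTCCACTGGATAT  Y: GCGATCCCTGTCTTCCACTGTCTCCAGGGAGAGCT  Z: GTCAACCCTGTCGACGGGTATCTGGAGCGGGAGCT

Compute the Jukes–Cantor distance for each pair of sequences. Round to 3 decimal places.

d(X,Y) = 0.635, d(X,Z) = 0.635, d(Y,Z) = 0.513

X–Y: 15/35 sites differ → p ≈ 0.428571, d = −0.75 ln(1 − 0.571428) = 0.635472 ≈ 0.635.
X–Z: 15/35 sites differ → p ≈ 0.428571, d = −0.75 ln(1 − 0.571428) = 0.635472 ≈ 0.635.
Y–Z: 13/35 sites differ → p ≈ 0.371429, d = −0.75 ln(1 − 0.495239) = 0.512753 ≈ 0.513.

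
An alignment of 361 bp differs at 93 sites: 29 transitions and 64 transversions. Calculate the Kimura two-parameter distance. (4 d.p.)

P = 29/361 ≈ 0.080332 and Q = 64/361 ≈ 0.177285.
Under the Kimura two-parameter model, d = −½ ln(1 − 2P − Q) − ¼ ln(1 − 2Q).
1 − 2P − Q = 0.662051, giving −½ ln(0.662051) = 0.206206.
1 − 2Q = 0.64543, giving −¼ ln(0.64543) = 0.109460.
d = 0.206206 + 0.109460 = 0.315666.

0.3157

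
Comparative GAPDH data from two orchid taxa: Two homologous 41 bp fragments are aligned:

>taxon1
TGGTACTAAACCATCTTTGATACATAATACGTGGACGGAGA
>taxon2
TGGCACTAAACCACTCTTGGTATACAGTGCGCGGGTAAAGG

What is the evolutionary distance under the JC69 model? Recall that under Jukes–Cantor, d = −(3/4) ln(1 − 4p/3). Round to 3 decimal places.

0.502

The sequences differ at 15 of 41 sites, so p = 15/41 ≈ 0.365854.
d = −(3/4) ln(1 − 4p/3) = −0.75 ln(1 − 0.487805) = −0.75 ln(0.512195)
  = −0.75 × (-0.669050) = 0.501788 substitutions/site.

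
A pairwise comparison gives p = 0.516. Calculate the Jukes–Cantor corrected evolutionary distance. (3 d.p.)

d = −(3/4) ln(1 − 4p/3) = −0.75 ln(1 − 0.688) = −0.75 ln(0.312)
  = −0.75 × (-1.164752) = 0.873564 substitutions/site.

0.874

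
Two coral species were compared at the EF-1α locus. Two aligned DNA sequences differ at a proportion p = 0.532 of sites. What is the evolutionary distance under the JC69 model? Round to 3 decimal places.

d = −(3/4) ln(1 − 4p/3) = −0.75 ln(1 − 0.709333) = −0.75 ln(0.290667)
  = −0.75 × (-1.235577) = 0.926683 substitutions/site.

0.927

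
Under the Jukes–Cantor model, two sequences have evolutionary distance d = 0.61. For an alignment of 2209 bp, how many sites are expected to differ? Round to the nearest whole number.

922

Invert JC69: p = (3/4)(1 − e^(−4d/3)) = 0.75 × (1 − e^(-0.813333)) = 0.75 × (1 − 0.443378) = 0.417467.
Expected differing sites = pL ≈ 0.417467 × 2209 = 922.184603 ≈ 922.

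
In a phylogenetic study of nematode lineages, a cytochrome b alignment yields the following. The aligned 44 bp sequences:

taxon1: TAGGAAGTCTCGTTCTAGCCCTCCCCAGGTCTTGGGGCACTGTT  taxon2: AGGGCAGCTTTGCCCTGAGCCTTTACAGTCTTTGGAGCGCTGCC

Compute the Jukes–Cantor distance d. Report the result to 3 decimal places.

0.759

The sequences differ at 21 of 44 sites, so p = 21/44 ≈ 0.477273.
d = −(3/4) ln(1 − 4p/3) = −0.75 ln(1 − 0.636364) = −0.75 ln(0.363636)
  = −0.75 × (-1.011602) = 0.758702 substitutions/site.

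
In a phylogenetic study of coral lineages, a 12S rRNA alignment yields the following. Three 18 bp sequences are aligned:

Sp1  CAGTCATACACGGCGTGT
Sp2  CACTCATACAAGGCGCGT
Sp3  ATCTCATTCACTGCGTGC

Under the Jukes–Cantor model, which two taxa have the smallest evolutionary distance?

Sp1 and Sp2

Sp1–Sp2: 3/18 differ, p = 0.167, d = 0.188.
Sp1–Sp3: 6/18 differ, p = 0.333, d = 0.441.
Sp2–Sp3: 7/18 differ, p = 0.389, d = 0.548.
The smallest distance is between Sp1 and Sp2.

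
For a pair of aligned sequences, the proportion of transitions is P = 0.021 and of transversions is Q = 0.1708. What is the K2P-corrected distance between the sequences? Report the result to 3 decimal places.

0.224

Under the Kimura two-parameter model, d = −½ ln(1 − 2P − Q) − ¼ ln(1 − 2Q).
1 − 2P − Q = 0.7872, giving −½ ln(0.7872) = 0.119636.
1 − 2Q = 0.6584, giving −¼ ln(0.6584) = 0.104486.
d = 0.119636 + 0.104486 = 0.224122.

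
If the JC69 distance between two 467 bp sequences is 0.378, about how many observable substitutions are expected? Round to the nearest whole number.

139

Invert JC69: p = (3/4)(1 − e^(−4d/3)) = 0.75 × (1 − e^(-0.504)) = 0.75 × (1 − 0.604109) = 0.296918.
Expected differing sites = pL ≈ 0.296918 × 467 = 138.660706 ≈ 139.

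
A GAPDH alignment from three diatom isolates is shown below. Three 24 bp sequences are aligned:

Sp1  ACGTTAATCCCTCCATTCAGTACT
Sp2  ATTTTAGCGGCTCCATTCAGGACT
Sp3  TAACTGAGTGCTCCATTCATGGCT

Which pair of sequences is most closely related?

Sp1 and Sp2

Sp1–Sp2: 7/24 differ, p = 0.292, d = 0.369.
Sp1–Sp3: 11/24 differ, p = 0.458, d = 0.708.
Sp2–Sp3: 10/24 differ, p = 0.417, d = 0.608.
The smallest distance is between Sp1 and Sp2.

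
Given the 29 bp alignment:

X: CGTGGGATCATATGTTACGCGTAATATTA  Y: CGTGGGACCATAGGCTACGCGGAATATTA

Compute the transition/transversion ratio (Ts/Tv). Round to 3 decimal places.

1.000

Transitions are A↔G and C↔T; transversions are all other mismatches.
Transitions: 2. Transversions: 2.
R = 2/2 = 1.000.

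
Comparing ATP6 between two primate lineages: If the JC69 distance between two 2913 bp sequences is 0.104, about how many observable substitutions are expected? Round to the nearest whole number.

Invert JC69: p = (3/4)(1 − e^(−4d/3)) = 0.75 × (1 − e^(-0.138667)) = 0.75 × (1 − 0.870518) = 0.097112.
Expected differing sites = pL ≈ 0.097112 × 2913 = 282.887256 ≈ 283.

283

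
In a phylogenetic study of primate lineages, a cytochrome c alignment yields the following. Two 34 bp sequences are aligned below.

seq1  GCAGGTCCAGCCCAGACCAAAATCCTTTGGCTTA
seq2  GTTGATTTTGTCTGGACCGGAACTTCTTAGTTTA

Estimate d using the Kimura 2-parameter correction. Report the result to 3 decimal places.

1.448

Of 34 sites, 15 differences are transitions and 2 are transversions, so P = 15/34 ≈ 0.441176 and Q = 2/34 ≈ 0.058824.
Under the Kimura two-parameter model, d = −½ ln(1 − 2P − Q) − ¼ ln(1 − 2Q).
1 − 2P − Q = 0.058824, giving −½ ln(0.058824) = 1.416603.
1 − 2Q = 0.882352, giving −¼ ln(0.882352) = 0.031291.
d = 1.416603 + 0.031291 = 1.447894.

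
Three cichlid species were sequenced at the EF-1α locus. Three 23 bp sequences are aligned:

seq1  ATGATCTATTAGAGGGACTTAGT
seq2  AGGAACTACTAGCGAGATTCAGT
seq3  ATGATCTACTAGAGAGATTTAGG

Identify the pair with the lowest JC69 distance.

seq1–seq2: 7/23 differ, p = 0.304, d = 0.390.
seq1–seq3: 4/23 differ, p = 0.174, d = 0.198.
seq2–seq3: 5/23 differ, p = 0.217, d = 0.257.
The smallest distance is between seq1 and seq3.

seq1 and seq3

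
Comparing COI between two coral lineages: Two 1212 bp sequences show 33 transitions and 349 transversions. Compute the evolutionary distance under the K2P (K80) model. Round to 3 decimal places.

0.424

P = 33/1212 ≈ 0.027228 and Q = 349/1212 ≈ 0.287954.
Under the Kimura two-parameter model, d = −½ ln(1 − 2P − Q) − ¼ ln(1 − 2Q).
1 − 2P − Q = 0.65759, giving −½ ln(0.65759) = 0.209587.
1 − 2Q = 0.424092, giving −¼ ln(0.424092) = 0.214451.
d = 0.209587 + 0.214451 = 0.424038.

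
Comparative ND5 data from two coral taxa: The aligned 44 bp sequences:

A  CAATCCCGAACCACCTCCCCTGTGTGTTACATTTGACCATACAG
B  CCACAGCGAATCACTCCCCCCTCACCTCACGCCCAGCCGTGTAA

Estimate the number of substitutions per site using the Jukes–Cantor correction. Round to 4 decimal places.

0.9745

The sequences differ at 24 of 44 sites, so p = 24/44 ≈ 0.545455.
d = −(3/4) ln(1 − 4p/3) = −0.75 ln(1 − 0.727273) = −0.75 ln(0.272727)
  = −0.75 × (-1.299284) = 0.974463 substitutions/site.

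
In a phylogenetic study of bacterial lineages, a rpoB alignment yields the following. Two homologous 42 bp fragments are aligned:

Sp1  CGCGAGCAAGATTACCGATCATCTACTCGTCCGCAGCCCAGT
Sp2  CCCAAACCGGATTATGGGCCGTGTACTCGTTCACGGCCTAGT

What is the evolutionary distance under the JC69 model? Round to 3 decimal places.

0.485

The sequences differ at 15 of 42 sites, so p = 15/42 ≈ 0.357143.
d = −(3/4) ln(1 − 4p/3) = −0.75 ln(1 − 0.476191) = −0.75 ln(0.523809)
  = −0.75 × (-0.646628) = 0.484971 substitutions/site.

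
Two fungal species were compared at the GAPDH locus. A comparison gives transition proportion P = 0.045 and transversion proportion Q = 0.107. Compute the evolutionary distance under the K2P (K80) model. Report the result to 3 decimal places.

0.170

Under the Kimura two-parameter model, d = −½ ln(1 − 2P − Q) − ¼ ln(1 − 2Q).
1 − 2P − Q = 0.803, giving −½ ln(0.803) = 0.109700.
1 − 2Q = 0.786, giving −¼ ln(0.786) = 0.060200.
d = 0.109700 + 0.060200 = 0.169900.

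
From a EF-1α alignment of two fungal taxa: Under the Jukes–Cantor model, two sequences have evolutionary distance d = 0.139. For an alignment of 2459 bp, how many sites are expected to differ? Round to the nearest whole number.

Invert JC69: p = (3/4)(1 − e^(−4d/3)) = 0.75 × (1 − e^(-0.185333)) = 0.75 × (1 − 0.830828) = 0.126879.
Expected differing sites = pL ≈ 0.126879 × 2459 = 311.995461 ≈ 312.

312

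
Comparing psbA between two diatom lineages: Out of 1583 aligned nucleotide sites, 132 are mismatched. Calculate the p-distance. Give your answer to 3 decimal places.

0.083

p = 132/1583 = 0.083385… ≈ 0.083 (to 3 d.p.).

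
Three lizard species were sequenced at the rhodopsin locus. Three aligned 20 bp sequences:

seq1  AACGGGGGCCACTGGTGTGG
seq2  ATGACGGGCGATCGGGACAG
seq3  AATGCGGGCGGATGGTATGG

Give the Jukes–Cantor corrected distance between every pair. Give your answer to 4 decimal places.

seq1–seq2: 11/20 sites differ → p = 0.55, d = −0.75 ln(1 − 0.733333) = 0.991316 ≈ 0.9913.
seq1–seq3: 6/20 sites differ → p = 0.3, d = −0.75 ln(1 − 0.4) = 0.383119 ≈ 0.3831.
seq2–seq3: 9/20 sites differ → p = 0.45, d = −0.75 ln(1 − 0.6) = 0.687218 ≈ 0.6872.

d(seq1,seq2) = 0.9913, d(seq1,seq3) = 0.3831, d(seq2,seq3) = 0.6872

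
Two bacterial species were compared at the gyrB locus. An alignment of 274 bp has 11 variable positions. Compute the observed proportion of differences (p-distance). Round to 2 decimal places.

p = 11/274 = 0.040145… ≈ 0.04 (to 2 d.p.).

0.04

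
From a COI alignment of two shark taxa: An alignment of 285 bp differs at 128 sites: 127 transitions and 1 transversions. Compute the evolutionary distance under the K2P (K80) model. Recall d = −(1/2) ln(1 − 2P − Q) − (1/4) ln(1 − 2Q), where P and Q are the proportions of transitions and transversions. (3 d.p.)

1.127

P = 127/285 ≈ 0.445614 and Q = 1/285 ≈ 0.003509.
Under the Kimura two-parameter model, d = −½ ln(1 − 2P − Q) − ¼ ln(1 − 2Q).
1 − 2P − Q = 0.105263, giving −½ ln(0.105263) = 1.125647.
1 − 2Q = 0.992982, giving −¼ ln(0.992982) = 0.001761.
d = 1.125647 + 0.001761 = 1.127408.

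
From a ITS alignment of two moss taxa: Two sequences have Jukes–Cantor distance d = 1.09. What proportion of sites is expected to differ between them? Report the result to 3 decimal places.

p = (3/4)(1 − e^(−4d/3)) = 0.75 × (1 − e^(-1.453333)) = 0.75 × (1 − 0.233790) = 0.574658.

0.575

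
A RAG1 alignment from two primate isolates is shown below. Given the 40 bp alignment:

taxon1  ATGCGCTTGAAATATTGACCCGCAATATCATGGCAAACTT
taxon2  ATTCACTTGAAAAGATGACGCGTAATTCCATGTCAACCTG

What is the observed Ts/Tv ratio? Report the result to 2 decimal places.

Transitions are A↔G and C↔T; transversions are all other mismatches.
Transitions: 4. Transversions: 8.
R = 4/8 = 0.50.

0.50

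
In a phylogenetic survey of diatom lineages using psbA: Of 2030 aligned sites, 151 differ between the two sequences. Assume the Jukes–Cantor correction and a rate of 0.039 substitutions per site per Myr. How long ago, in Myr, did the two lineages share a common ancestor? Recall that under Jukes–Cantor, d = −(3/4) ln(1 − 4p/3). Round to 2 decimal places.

1.00

p = 151/2030 ≈ 0.074384.
d = −(3/4) ln(1 − 4p/3) = −0.75 ln(1 − 0.099179) = −0.75 ln(0.900821)
  = −0.75 × (-0.104449) = 0.078337 substitutions/site.
Under a molecular clock d = 2μt, so t = d/(2μ) = 0.078337 / (2 × 0.039) = 1.00 Myr.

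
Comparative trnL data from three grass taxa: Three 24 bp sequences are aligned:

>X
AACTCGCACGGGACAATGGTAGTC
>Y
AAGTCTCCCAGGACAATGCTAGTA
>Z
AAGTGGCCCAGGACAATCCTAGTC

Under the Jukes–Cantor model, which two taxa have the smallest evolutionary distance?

Y and Z

X–Y: 6/24 differ, p = 0.250, d = 0.304.
X–Z: 6/24 differ, p = 0.250, d = 0.304.
Y–Z: 4/24 differ, p = 0.167, d = 0.188.
The smallest distance is between Y and Z.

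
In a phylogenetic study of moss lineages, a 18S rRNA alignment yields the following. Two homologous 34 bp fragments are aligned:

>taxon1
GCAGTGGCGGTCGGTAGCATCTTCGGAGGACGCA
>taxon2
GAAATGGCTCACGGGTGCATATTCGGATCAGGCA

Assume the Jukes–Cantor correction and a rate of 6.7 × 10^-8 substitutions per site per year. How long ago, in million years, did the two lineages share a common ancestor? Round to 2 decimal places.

3.16

The sequences differ at 11 of 34 sites, so p = 11/34 ≈ 0.323529.
d = −(3/4) ln(1 − 4p/3) = −0.75 ln(1 − 0.431372) = −0.75 ln(0.568628)
  = −0.75 × (-0.564529) = 0.423397 substitutions/site.
Under a molecular clock d = 2μt, so t = d/(2μ) = 0.423397 / (2 × 6.7 × 10^-8) = 3.16 million years.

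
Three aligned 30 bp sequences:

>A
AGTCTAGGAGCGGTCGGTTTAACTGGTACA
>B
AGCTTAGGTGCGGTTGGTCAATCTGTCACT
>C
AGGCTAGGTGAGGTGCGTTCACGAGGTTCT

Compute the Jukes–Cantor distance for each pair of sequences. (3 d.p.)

d(A,B) = 0.441, d(A,C) = 0.503, d(B,C) = 0.647

A–B: 10/30 sites differ → p ≈ 0.333333, d = −0.75 ln(1 − 0.444444) = 0.440839 ≈ 0.441.
A–C: 11/30 sites differ → p ≈ 0.366667, d = −0.75 ln(1 − 0.488889) = 0.503376 ≈ 0.503.
B–C: 13/30 sites differ → p ≈ 0.433333, d = −0.75 ln(1 − 0.577777) = 0.646666 ≈ 0.647.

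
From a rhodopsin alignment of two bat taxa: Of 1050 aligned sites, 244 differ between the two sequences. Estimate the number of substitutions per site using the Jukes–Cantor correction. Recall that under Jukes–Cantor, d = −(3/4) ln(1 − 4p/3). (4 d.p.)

p = 244/1050 ≈ 0.232381.
d = −(3/4) ln(1 − 4p/3) = −0.75 ln(1 − 0.309841) = −0.75 ln(0.690159)
  = −0.75 × (-0.370833) = 0.278125 substitutions/site.

0.2781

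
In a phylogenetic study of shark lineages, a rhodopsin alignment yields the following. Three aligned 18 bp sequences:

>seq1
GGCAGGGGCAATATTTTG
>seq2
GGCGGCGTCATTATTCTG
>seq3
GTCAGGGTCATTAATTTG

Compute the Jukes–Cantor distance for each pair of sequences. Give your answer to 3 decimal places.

d(seq1,seq2) = 0.347, d(seq1,seq3) = 0.264, d(seq2,seq3) = 0.347

seq1–seq2: 5/18 sites differ → p ≈ 0.277778, d = −0.75 ln(1 − 0.370371) = 0.346968 ≈ 0.347.
seq1–seq3: 4/18 sites differ → p ≈ 0.222222, d = −0.75 ln(1 − 0.296296) = 0.263548 ≈ 0.264.
seq2–seq3: 5/18 sites differ → p ≈ 0.277778, d = −0.75 ln(1 − 0.370371) = 0.346968 ≈ 0.347.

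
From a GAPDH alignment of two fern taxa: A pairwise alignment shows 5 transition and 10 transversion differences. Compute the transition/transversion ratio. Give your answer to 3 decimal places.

0.500

R = 5/10 = 0.500.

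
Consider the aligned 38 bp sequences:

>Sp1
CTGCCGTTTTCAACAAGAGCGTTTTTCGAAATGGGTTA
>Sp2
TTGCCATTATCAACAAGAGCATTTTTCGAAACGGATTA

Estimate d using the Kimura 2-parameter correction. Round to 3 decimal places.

0.184

Of 38 sites, 5 differences are transitions and 1 are transversions, so P = 5/38 ≈ 0.131579 and Q = 1/38 ≈ 0.026316.
Under the Kimura two-parameter model, d = −½ ln(1 − 2P − Q) − ¼ ln(1 − 2Q).
1 − 2P − Q = 0.710526, giving −½ ln(0.710526) = 0.170875.
1 − 2Q = 0.947368, giving −¼ ln(0.947368) = 0.013517.
d = 0.170875 + 0.013517 = 0.184392.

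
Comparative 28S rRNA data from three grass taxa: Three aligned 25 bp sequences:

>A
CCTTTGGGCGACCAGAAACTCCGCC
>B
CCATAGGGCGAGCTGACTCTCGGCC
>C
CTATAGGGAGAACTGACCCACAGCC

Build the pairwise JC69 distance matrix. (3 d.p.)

d(A,B) = 0.351, d(A,C) = 0.572, d(B,C) = 0.289

A–B: 7/25 sites differ → p = 0.28, d = −0.75 ln(1 − 0.373333) = 0.350505 ≈ 0.351.
A–C: 10/25 sites differ → p = 0.4, d = −0.75 ln(1 − 0.533333) = 0.571605 ≈ 0.572.
B–C: 6/25 sites differ → p = 0.24, d = −0.75 ln(1 − 0.32) = 0.289247 ≈ 0.289.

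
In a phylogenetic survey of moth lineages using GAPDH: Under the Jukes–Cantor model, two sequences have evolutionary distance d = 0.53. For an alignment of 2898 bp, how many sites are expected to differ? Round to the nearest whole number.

Invert JC69: p = (3/4)(1 − e^(−4d/3)) = 0.75 × (1 − e^(-0.706667)) = 0.75 × (1 − 0.493286) = 0.380036.
Expected differing sites = pL ≈ 0.380036 × 2898 = 1101.344328 ≈ 1101.

1101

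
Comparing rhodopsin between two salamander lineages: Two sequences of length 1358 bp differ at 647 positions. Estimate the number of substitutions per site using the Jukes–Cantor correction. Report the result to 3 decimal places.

p = 647/1358 ≈ 0.476436.
d = −(3/4) ln(1 − 4p/3) = −0.75 ln(1 − 0.635248) = −0.75 ln(0.364752)
  = −0.75 × (-1.008538) = 0.756404 substitutions/site.

0.756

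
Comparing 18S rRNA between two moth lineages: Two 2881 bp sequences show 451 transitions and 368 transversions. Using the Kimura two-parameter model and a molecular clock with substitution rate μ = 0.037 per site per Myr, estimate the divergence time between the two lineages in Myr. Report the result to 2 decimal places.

P = 451/2881 ≈ 0.156543 and Q = 368/2881 ≈ 0.127733.
Under the Kimura two-parameter model, d = −½ ln(1 − 2P − Q) − ¼ ln(1 − 2Q).
1 − 2P − Q = 0.559181, giving −½ ln(0.559181) = 0.290641.
1 − 2Q = 0.744534, giving −¼ ln(0.744534) = 0.073749.
d = 0.290641 + 0.073749 = 0.364390.
Under a molecular clock d = 2μt, so t = d/(2μ) = 0.364390 / (2 × 0.037) = 4.92 Myr.

4.92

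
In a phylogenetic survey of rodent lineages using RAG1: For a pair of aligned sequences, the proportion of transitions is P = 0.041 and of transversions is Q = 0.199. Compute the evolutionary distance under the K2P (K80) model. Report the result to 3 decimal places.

0.292

Under the Kimura two-parameter model, d = −½ ln(1 − 2P − Q) − ¼ ln(1 − 2Q).
1 − 2P − Q = 0.719, giving −½ ln(0.719) = 0.164947.
1 − 2Q = 0.602, giving −¼ ln(0.602) = 0.126874.
d = 0.164947 + 0.126874 = 0.291821.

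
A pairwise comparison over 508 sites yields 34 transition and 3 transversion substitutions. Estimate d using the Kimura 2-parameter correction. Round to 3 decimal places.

P = 34/508 ≈ 0.066929 and Q = 3/508 ≈ 0.005906.
Under the Kimura two-parameter model, d = −½ ln(1 − 2P − Q) − ¼ ln(1 − 2Q).
1 − 2P − Q = 0.860236, giving −½ ln(0.860236) = 0.075274.
1 − 2Q = 0.988188, giving −¼ ln(0.988188) = 0.002971.
d = 0.075274 + 0.002971 = 0.078245.

0.078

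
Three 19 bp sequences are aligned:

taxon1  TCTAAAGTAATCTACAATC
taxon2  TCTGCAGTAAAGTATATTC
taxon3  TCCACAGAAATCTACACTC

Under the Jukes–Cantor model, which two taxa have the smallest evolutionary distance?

taxon1–taxon2: 6/19 differ, p = 0.316, d = 0.410.
taxon1–taxon3: 4/19 differ, p = 0.211, d = 0.247.
taxon2–taxon3: 7/19 differ, p = 0.368, d = 0.507.
The smallest distance is between taxon1 and taxon3.

taxon1 and taxon3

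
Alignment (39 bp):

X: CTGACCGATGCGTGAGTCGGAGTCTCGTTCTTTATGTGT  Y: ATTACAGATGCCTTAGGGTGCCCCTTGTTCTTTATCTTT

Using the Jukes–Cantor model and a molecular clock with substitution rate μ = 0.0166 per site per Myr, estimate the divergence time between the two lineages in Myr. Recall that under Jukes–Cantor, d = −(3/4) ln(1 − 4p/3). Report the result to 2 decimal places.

14.71

The sequences differ at 14 of 39 sites, so p = 14/39 ≈ 0.358974.
d = −(3/4) ln(1 − 4p/3) = −0.75 ln(1 − 0.478632) = −0.75 ln(0.521368)
  = −0.75 × (-0.651299) = 0.488474 substitutions/site.
Under a molecular clock d = 2μt, so t = d/(2μ) = 0.488474 / (2 × 0.0166) = 14.71 Myr.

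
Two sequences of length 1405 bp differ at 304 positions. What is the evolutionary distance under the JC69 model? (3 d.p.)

0.255

p = 304/1405 ≈ 0.21637.
d = −(3/4) ln(1 − 4p/3) = −0.75 ln(1 − 0.288493) = −0.75 ln(0.711507)
  = −0.75 × (-0.340370) = 0.255278 substitutions/site.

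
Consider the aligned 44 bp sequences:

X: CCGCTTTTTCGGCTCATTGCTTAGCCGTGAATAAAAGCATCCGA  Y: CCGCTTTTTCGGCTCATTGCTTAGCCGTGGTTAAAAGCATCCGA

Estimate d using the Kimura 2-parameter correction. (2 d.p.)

0.05

Of 44 sites, 1 differences are transitions and 1 are transversions, so P = 1/44 ≈ 0.022727 and Q = 1/44 ≈ 0.022727.
Under the Kimura two-parameter model, d = −½ ln(1 − 2P − Q) − ¼ ln(1 − 2Q).
1 − 2P − Q = 0.931819, giving −½ ln(0.931819) = 0.035308.
1 − 2Q = 0.954546, giving −¼ ln(0.954546) = 0.011630.
d = 0.035308 + 0.011630 = 0.046938.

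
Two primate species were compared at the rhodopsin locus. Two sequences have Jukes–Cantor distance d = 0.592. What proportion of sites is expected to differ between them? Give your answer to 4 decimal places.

p = (3/4)(1 − e^(−4d/3)) = 0.75 × (1 − e^(-0.789333)) = 0.75 × (1 − 0.454148) = 0.409389.

0.4094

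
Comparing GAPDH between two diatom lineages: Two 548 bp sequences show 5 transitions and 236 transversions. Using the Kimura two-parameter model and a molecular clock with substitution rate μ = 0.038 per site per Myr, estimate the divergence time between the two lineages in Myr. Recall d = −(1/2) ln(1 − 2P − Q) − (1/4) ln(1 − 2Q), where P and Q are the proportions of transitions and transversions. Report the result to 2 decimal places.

10.42

P = 5/548 ≈ 0.009124 and Q = 236/548 ≈ 0.430657.
Under the Kimura two-parameter model, d = −½ ln(1 − 2P − Q) − ¼ ln(1 − 2Q).
1 − 2P − Q = 0.551095, giving −½ ln(0.551095) = 0.297924.
1 − 2Q = 0.138686, giving −¼ ln(0.138686) = 0.493886.
d = 0.297924 + 0.493886 = 0.791810.
Under a molecular clock d = 2μt, so t = d/(2μ) = 0.791810 / (2 × 0.038) = 10.42 Myr.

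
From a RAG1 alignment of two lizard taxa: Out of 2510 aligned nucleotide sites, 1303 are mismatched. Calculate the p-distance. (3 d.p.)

p = 1303/2510 = 0.519123… ≈ 0.519 (to 3 d.p.).

0.519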